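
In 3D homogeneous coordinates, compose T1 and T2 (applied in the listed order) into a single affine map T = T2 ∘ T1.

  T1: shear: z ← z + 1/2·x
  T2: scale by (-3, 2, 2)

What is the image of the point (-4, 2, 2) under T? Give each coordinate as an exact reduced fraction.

T1 shear: z ← z + 1/2·x: (-4, 2, 2) → (-4, 2, 0)
T2 scale by (-3, 2, 2): (-4, 2, 0) → (12, 4, 0)

T(p) = (12, 4, 0)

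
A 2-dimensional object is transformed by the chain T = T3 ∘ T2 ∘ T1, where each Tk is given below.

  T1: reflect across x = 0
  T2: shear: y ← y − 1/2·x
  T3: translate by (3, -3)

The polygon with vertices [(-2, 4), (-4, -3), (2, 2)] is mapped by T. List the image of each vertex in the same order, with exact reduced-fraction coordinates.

image vertices: (5, 0), (7, -8), (1, 0)

T1 reflect across x = 0: (-2, 4) → (2, 4); (-4, -3) → (4, -3); (2, 2) → (-2, 2)
T2 shear: y ← y − 1/2·x: (2, 4) → (2, 3); (4, -3) → (4, -5); (-2, 2) → (-2, 3)
T3 translate by (3, -3): (2, 3) → (5, 0); (4, -5) → (7, -8); (-2, 3) → (1, 0)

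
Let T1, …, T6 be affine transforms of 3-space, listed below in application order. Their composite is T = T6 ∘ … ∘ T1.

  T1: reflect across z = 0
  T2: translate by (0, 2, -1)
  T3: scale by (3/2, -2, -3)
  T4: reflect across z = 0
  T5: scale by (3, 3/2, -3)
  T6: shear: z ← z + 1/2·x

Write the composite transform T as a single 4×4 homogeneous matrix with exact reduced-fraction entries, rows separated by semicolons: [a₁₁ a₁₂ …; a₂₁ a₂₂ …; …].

T1 = [1 0 0 0; 0 1 0 0; 0 0 -1 0; 0 0 0 1]
T2·T1 = [1 0 0 0; 0 1 0 2; 0 0 -1 -1; 0 0 0 1]
T3·…·T1 = [3/2 0 0 0; 0 -2 0 -4; 0 0 3 3; 0 0 0 1]
T4·…·T1 = [3/2 0 0 0; 0 -2 0 -4; 0 0 -3 -3; 0 0 0 1]
T5·…·T1 = [9/2 0 0 0; 0 -3 0 -6; 0 0 9 9; 0 0 0 1]
T6·…·T1 = [9/2 0 0 0; 0 -3 0 -6; 9/4 0 9 9; 0 0 0 1]

T = [9/2 0 0 0; 0 -3 0 -6; 9/4 0 9 9; 0 0 0 1]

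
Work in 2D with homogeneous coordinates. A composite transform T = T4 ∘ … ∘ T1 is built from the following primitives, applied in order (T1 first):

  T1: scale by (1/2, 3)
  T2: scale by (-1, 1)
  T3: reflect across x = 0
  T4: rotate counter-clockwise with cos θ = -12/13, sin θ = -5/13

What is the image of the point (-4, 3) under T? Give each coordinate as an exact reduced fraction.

T1 scale by (1/2, 3): (-4, 3) → (-2, 9)
T2 scale by (-1, 1): (-2, 9) → (2, 9)
T3 reflect across x = 0: (2, 9) → (-2, 9)
T4 rotate counter-clockwise with cos θ = -12/13, sin θ = -5/13: (-2, 9) → (69/13, -98/13)

T(p) = (69/13, -98/13)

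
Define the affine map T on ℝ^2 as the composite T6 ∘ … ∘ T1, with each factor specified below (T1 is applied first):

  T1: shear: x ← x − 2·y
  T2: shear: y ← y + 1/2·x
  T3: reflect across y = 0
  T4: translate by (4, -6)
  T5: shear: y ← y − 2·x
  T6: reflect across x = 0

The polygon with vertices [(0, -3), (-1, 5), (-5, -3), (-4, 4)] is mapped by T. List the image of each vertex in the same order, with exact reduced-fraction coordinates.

T1 shear: x ← x − 2·y: (0, -3) → (6, -3); (-1, 5) → (-11, 5); (-5, -3) → (1, -3); (-4, 4) → (-12, 4)
T2 shear: y ← y + 1/2·x: (6, -3) → (6, 0); (-11, 5) → (-11, -1/2); (1, -3) → (1, -5/2); (-12, 4) → (-12, -2)
T3 reflect across y = 0: (6, 0) → (6, 0); (-11, -1/2) → (-11, 1/2); (1, -5/2) → (1, 5/2); (-12, -2) → (-12, 2)
T4 translate by (4, -6): (6, 0) → (10, -6); (-11, 1/2) → (-7, -11/2); (1, 5/2) → (5, -7/2); (-12, 2) → (-8, -4)
T5 shear: y ← y − 2·x: (10, -6) → (10, -26); (-7, -11/2) → (-7, 17/2); (5, -7/2) → (5, -27/2); (-8, -4) → (-8, 12)
T6 reflect across x = 0: (10, -26) → (-10, -26); (-7, 17/2) → (7, 17/2); (5, -27/2) → (-5, -27/2); (-8, 12) → (8, 12)

image vertices: (-10, -26), (7, 17/2), (-5, -27/2), (8, 12)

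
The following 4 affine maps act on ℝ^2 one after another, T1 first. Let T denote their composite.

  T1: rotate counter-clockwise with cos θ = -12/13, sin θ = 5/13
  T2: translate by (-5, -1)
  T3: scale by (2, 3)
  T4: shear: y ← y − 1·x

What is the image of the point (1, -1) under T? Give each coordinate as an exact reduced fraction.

T(p) = (-144/13, 12)

T1 rotate counter-clockwise with cos θ = -12/13, sin θ = 5/13: (1, -1) → (-7/13, 17/13)
T2 translate by (-5, -1): (-7/13, 17/13) → (-72/13, 4/13)
T3 scale by (2, 3): (-72/13, 4/13) → (-144/13, 12/13)
T4 shear: y ← y − 1·x: (-144/13, 12/13) → (-144/13, 12)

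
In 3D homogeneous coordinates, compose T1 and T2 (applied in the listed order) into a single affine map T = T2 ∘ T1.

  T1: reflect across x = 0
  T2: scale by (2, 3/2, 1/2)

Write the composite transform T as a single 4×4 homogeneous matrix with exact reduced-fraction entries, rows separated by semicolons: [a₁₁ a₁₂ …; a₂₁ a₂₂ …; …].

T1 = [-1 0 0 0; 0 1 0 0; 0 0 1 0; 0 0 0 1]
T2·T1 = [-2 0 0 0; 0 3/2 0 0; 0 0 1/2 0; 0 0 0 1]

T = [-2 0 0 0; 0 3/2 0 0; 0 0 1/2 0; 0 0 0 1]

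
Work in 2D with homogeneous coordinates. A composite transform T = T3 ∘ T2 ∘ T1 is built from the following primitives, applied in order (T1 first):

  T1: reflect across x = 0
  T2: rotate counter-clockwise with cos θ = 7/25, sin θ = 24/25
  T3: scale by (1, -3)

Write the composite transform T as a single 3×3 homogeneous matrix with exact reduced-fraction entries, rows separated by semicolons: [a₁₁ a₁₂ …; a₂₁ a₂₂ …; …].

T1 = [-1 0 0; 0 1 0; 0 0 1]
T2·T1 = [-7/25 -24/25 0; -24/25 7/25 0; 0 0 1]
T3·…·T1 = [-7/25 -24/25 0; 72/25 -21/25 0; 0 0 1]

T = [-7/25 -24/25 0; 72/25 -21/25 0; 0 0 1]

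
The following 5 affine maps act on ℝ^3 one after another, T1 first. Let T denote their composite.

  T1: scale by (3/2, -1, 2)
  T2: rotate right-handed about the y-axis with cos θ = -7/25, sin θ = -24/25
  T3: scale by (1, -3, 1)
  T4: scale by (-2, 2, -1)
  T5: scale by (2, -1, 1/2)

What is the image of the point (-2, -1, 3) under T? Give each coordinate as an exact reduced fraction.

T1 scale by (3/2, -1, 2): (-2, -1, 3) → (-3, 1, 6)
T2 rotate right-handed about the y-axis with cos θ = -7/25, sin θ = -24/25: (-3, 1, 6) → (-123/25, 1, -114/25)
T3 scale by (1, -3, 1): (-123/25, 1, -114/25) → (-123/25, -3, -114/25)
T4 scale by (-2, 2, -1): (-123/25, -3, -114/25) → (246/25, -6, 114/25)
T5 scale by (2, -1, 1/2): (246/25, -6, 114/25) → (492/25, 6, 57/25)

T(p) = (492/25, 6, 57/25)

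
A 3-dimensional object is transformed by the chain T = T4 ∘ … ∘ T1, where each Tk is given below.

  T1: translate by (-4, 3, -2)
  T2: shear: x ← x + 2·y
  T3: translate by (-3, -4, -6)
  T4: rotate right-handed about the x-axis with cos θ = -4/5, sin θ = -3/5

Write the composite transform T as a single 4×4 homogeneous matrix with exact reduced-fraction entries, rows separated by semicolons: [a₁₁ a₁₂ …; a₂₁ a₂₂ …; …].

T = [1 2 0 -1; 0 -4/5 3/5 -4; 0 -3/5 -4/5 7; 0 0 0 1]

T1 = [1 0 0 -4; 0 1 0 3; 0 0 1 -2; 0 0 0 1]
T2·T1 = [1 2 0 2; 0 1 0 3; 0 0 1 -2; 0 0 0 1]
T3·…·T1 = [1 2 0 -1; 0 1 0 -1; 0 0 1 -8; 0 0 0 1]
T4·…·T1 = [1 2 0 -1; 0 -4/5 3/5 -4; 0 -3/5 -4/5 7; 0 0 0 1]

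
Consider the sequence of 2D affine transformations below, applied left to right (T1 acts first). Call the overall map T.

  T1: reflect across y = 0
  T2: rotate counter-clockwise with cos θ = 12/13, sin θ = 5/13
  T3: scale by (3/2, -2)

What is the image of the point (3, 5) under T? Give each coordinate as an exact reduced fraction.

T(p) = (183/26, 90/13)

T1 reflect across y = 0: (3, 5) → (3, -5)
T2 rotate counter-clockwise with cos θ = 12/13, sin θ = 5/13: (3, -5) → (61/13, -45/13)
T3 scale by (3/2, -2): (61/13, -45/13) → (183/26, 90/13)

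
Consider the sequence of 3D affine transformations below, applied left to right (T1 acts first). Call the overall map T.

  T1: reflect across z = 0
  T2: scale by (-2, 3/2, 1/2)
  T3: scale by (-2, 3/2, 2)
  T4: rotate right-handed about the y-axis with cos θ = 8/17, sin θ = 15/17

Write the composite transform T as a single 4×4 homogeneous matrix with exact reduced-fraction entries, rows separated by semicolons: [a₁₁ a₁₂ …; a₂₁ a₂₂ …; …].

T1 = [1 0 0 0; 0 1 0 0; 0 0 -1 0; 0 0 0 1]
T2·T1 = [-2 0 0 0; 0 3/2 0 0; 0 0 -1/2 0; 0 0 0 1]
T3·…·T1 = [4 0 0 0; 0 9/4 0 0; 0 0 -1 0; 0 0 0 1]
T4·…·T1 = [32/17 0 -15/17 0; 0 9/4 0 0; -60/17 0 -8/17 0; 0 0 0 1]

T = [32/17 0 -15/17 0; 0 9/4 0 0; -60/17 0 -8/17 0; 0 0 0 1]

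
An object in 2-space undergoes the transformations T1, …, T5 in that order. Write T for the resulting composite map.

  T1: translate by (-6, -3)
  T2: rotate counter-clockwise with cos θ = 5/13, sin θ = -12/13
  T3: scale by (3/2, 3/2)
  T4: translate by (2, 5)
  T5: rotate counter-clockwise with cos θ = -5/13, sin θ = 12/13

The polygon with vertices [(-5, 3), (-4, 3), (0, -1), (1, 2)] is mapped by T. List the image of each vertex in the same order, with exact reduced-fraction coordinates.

image vertices: (-5747/338, -1993/169), (-2695/169, -1813/169), (-97/13, -139/13), (-3245/338, -2183/338)

T1 translate by (-6, -3): (-5, 3) → (-11, 0); (-4, 3) → (-10, 0); (0, -1) → (-6, -4); (1, 2) → (-5, -1)
T2 rotate counter-clockwise with cos θ = 5/13, sin θ = -12/13: (-11, 0) → (-55/13, 132/13); (-10, 0) → (-50/13, 120/13); (-6, -4) → (-6, 4); (-5, -1) → (-37/13, 55/13)
T3 scale by (3/2, 3/2): (-55/13, 132/13) → (-165/26, 198/13); (-50/13, 120/13) → (-75/13, 180/13); (-6, 4) → (-9, 6); (-37/13, 55/13) → (-111/26, 165/26)
T4 translate by (2, 5): (-165/26, 198/13) → (-113/26, 263/13); (-75/13, 180/13) → (-49/13, 245/13); (-9, 6) → (-7, 11); (-111/26, 165/26) → (-59/26, 295/26)
T5 rotate counter-clockwise with cos θ = -5/13, sin θ = 12/13: (-113/26, 263/13) → (-5747/338, -1993/169); (-49/13, 245/13) → (-2695/169, -1813/169); (-7, 11) → (-97/13, -139/13); (-59/26, 295/26) → (-3245/338, -2183/338)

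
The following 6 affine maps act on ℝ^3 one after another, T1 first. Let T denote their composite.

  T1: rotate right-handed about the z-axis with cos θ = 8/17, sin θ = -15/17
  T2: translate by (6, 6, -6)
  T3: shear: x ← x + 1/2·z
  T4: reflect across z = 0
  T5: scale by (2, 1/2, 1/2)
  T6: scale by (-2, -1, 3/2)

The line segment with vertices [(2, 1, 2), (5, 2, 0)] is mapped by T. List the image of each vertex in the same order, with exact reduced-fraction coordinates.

T1 rotate right-handed about the z-axis with cos θ = 8/17, sin θ = -15/17: (2, 1, 2) → (31/17, -22/17, 2); (5, 2, 0) → (70/17, -59/17, 0)
T2 translate by (6, 6, -6): (31/17, -22/17, 2) → (133/17, 80/17, -4); (70/17, -59/17, 0) → (172/17, 43/17, -6)
T3 shear: x ← x + 1/2·z: (133/17, 80/17, -4) → (99/17, 80/17, -4); (172/17, 43/17, -6) → (121/17, 43/17, -6)
T4 reflect across z = 0: (99/17, 80/17, -4) → (99/17, 80/17, 4); (121/17, 43/17, -6) → (121/17, 43/17, 6)
T5 scale by (2, 1/2, 1/2): (99/17, 80/17, 4) → (198/17, 40/17, 2); (121/17, 43/17, 6) → (242/17, 43/34, 3)
T6 scale by (-2, -1, 3/2): (198/17, 40/17, 2) → (-396/17, -40/17, 3); (242/17, 43/34, 3) → (-484/17, -43/34, 9/2)

image vertices: (-396/17, -40/17, 3), (-484/17, -43/34, 9/2)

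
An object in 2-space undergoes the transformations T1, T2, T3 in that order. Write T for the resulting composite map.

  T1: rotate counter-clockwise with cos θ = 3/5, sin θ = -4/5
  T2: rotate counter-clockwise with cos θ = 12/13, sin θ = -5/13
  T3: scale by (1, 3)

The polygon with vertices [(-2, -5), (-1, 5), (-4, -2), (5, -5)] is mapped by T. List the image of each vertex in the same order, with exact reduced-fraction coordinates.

T1 rotate counter-clockwise with cos θ = 3/5, sin θ = -4/5: (-2, -5) → (-26/5, -7/5); (-1, 5) → (17/5, 19/5); (-4, -2) → (-4, 2); (5, -5) → (-1, -7)
T2 rotate counter-clockwise with cos θ = 12/13, sin θ = -5/13: (-26/5, -7/5) → (-347/65, 46/65); (17/5, 19/5) → (23/5, 11/5); (-4, 2) → (-38/13, 44/13); (-1, -7) → (-47/13, -79/13)
T3 scale by (1, 3): (-347/65, 46/65) → (-347/65, 138/65); (23/5, 11/5) → (23/5, 33/5); (-38/13, 44/13) → (-38/13, 132/13); (-47/13, -79/13) → (-47/13, -237/13)

image vertices: (-347/65, 138/65), (23/5, 33/5), (-38/13, 132/13), (-47/13, -237/13)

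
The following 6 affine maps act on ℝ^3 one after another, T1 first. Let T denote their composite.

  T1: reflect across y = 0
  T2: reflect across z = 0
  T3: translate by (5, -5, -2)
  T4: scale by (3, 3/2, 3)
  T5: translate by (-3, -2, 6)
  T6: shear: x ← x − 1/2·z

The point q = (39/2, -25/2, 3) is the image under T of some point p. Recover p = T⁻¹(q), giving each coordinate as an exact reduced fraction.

T1 = [1 0 0 0; 0 -1 0 0; 0 0 1 0; 0 0 0 1]
T2·T1 = [1 0 0 0; 0 -1 0 0; 0 0 -1 0; 0 0 0 1]
T3·…·T1 = [1 0 0 5; 0 -1 0 -5; 0 0 -1 -2; 0 0 0 1]
T4·…·T1 = [3 0 0 15; 0 -3/2 0 -15/2; 0 0 -3 -6; 0 0 0 1]
T5·…·T1 = [3 0 0 12; 0 -3/2 0 -19/2; 0 0 -3 0; 0 0 0 1]
T6·…·T1 = [3 0 3/2 12; 0 -3/2 0 -19/2; 0 0 -3 0; 0 0 0 1]
det M = 27/2; M⁻¹ = [1/3 0 1/6 -4; 0 -2/3 0 -19/3; 0 0 -1/3 0; 0 0 0 1]
M⁻¹ · (39/2, -25/2, 3)ᵀ = (3, 2, -1)ᵀ

p = (3, 2, -1)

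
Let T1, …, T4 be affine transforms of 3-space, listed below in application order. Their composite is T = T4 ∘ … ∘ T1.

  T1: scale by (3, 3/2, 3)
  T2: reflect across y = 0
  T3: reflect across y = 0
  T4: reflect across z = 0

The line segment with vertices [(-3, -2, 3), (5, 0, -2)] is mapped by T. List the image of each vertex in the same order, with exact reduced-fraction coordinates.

T1 scale by (3, 3/2, 3): (-3, -2, 3) → (-9, -3, 9); (5, 0, -2) → (15, 0, -6)
T2 reflect across y = 0: (-9, -3, 9) → (-9, 3, 9); (15, 0, -6) → (15, 0, -6)
T3 reflect across y = 0: (-9, 3, 9) → (-9, -3, 9); (15, 0, -6) → (15, 0, -6)
T4 reflect across z = 0: (-9, -3, 9) → (-9, -3, -9); (15, 0, -6) → (15, 0, 6)

image vertices: (-9, -3, -9), (15, 0, 6)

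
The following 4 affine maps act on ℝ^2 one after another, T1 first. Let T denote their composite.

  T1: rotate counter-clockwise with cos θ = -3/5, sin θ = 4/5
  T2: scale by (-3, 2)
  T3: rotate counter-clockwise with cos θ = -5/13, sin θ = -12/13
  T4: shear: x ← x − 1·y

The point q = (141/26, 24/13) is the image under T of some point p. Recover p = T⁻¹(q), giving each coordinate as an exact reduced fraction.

T1 = [-3/5 -4/5 0; 4/5 -3/5 0; 0 0 1]
T2·T1 = [9/5 12/5 0; 8/5 -6/5 0; 0 0 1]
T3·…·T1 = [51/65 -132/65 0; -148/65 -114/65 0; 0 0 1]
T4·…·T1 = [199/65 -18/65 0; -148/65 -114/65 0; 0 0 1]
det M = -6; M⁻¹ = [19/65 -3/65 0; -74/195 -199/390 0; 0 0 1]
M⁻¹ · (141/26, 24/13)ᵀ = (3/2, -3)ᵀ

p = (3/2, -3)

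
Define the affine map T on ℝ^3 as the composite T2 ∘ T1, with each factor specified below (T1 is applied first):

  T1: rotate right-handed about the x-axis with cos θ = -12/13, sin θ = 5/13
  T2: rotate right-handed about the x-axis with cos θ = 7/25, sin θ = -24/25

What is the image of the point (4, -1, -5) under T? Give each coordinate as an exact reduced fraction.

T(p) = (4, 1579/325, -503/325)

T1 rotate right-handed about the x-axis with cos θ = -12/13, sin θ = 5/13: (4, -1, -5) → (4, 37/13, 55/13)
T2 rotate right-handed about the x-axis with cos θ = 7/25, sin θ = -24/25: (4, 37/13, 55/13) → (4, 1579/325, -503/325)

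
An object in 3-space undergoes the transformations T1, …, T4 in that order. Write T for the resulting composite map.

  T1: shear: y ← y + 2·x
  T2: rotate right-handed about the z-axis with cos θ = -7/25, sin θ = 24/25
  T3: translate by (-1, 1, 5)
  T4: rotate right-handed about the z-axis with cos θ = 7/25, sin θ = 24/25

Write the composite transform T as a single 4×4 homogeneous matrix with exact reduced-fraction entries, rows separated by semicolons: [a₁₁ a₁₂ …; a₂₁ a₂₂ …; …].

T1 = [1 0 0 0; 2 1 0 0; 0 0 1 0; 0 0 0 1]
T2·T1 = [-11/5 -24/25 0 0; 2/5 -7/25 0 0; 0 0 1 0; 0 0 0 1]
T3·…·T1 = [-11/5 -24/25 0 -1; 2/5 -7/25 0 1; 0 0 1 5; 0 0 0 1]
T4·…·T1 = [-1 0 0 -31/25; -2 -1 0 -17/25; 0 0 1 5; 0 0 0 1]

T = [-1 0 0 -31/25; -2 -1 0 -17/25; 0 0 1 5; 0 0 0 1]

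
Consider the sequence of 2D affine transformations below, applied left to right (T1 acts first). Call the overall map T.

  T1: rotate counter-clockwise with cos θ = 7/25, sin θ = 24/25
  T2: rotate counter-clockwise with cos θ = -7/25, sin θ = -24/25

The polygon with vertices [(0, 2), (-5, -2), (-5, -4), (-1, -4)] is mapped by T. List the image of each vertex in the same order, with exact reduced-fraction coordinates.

T1 rotate counter-clockwise with cos θ = 7/25, sin θ = 24/25: (0, 2) → (-48/25, 14/25); (-5, -2) → (13/25, -134/25); (-5, -4) → (61/25, -148/25); (-1, -4) → (89/25, -52/25)
T2 rotate counter-clockwise with cos θ = -7/25, sin θ = -24/25: (-48/25, 14/25) → (672/625, 1054/625); (13/25, -134/25) → (-3307/625, 626/625); (61/25, -148/25) → (-3979/625, -428/625); (89/25, -52/25) → (-1871/625, -1772/625)

image vertices: (672/625, 1054/625), (-3307/625, 626/625), (-3979/625, -428/625), (-1871/625, -1772/625)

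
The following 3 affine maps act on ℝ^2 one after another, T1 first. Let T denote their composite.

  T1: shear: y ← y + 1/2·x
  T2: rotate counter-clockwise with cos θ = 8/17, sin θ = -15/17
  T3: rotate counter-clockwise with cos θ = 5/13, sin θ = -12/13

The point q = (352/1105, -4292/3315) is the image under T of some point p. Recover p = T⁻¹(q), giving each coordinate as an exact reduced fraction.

p = (4/5, 2/3)

T1 = [1 0 0; 1/2 1 0; 0 0 1]
T2·T1 = [31/34 15/17 0; -11/17 8/17 0; 0 0 1]
T3·…·T1 = [-109/442 171/221 0; -241/221 -140/221 0; 0 0 1]
det M = 1; M⁻¹ = [-140/221 -171/221 0; 241/221 -109/442 0; 0 0 1]
M⁻¹ · (352/1105, -4292/3315)ᵀ = (4/5, 2/3)ᵀ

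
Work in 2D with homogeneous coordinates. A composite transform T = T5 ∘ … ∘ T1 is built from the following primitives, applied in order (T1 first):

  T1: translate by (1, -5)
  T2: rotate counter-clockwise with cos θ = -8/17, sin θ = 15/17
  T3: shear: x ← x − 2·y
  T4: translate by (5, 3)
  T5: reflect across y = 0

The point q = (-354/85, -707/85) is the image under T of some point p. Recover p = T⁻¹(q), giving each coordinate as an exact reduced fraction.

T1 = [1 0 1; 0 1 -5; 0 0 1]
T2·T1 = [-8/17 -15/17 67/17; 15/17 -8/17 55/17; 0 0 1]
T3·…·T1 = [-38/17 1/17 -43/17; 15/17 -8/17 55/17; 0 0 1]
T4·…·T1 = [-38/17 1/17 42/17; 15/17 -8/17 106/17; 0 0 1]
T5·…·T1 = [-38/17 1/17 42/17; -15/17 8/17 -106/17; 0 0 1]
det M = -1; M⁻¹ = [-8/17 1/17 26/17; -15/17 38/17 274/17; 0 0 1]
M⁻¹ · (-354/85, -707/85)ᵀ = (3, 6/5)ᵀ

p = (3, 6/5)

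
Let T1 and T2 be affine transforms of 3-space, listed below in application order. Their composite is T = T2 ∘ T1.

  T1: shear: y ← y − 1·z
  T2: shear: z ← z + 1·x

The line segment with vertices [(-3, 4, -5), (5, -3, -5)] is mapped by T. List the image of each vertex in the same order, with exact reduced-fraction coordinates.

image vertices: (-3, 9, -8), (5, 2, 0)

T1 shear: y ← y − 1·z: (-3, 4, -5) → (-3, 9, -5); (5, -3, -5) → (5, 2, -5)
T2 shear: z ← z + 1·x: (-3, 9, -5) → (-3, 9, -8); (5, 2, -5) → (5, 2, 0)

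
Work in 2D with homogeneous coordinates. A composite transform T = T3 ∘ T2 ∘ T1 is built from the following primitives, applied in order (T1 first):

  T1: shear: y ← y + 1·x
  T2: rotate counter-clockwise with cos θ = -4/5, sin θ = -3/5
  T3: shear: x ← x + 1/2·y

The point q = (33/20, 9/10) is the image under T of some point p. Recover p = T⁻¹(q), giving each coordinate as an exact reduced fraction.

T1 = [1 0 0; 1 1 0; 0 0 1]
T2·T1 = [-1/5 3/5 0; -7/5 -4/5 0; 0 0 1]
T3·…·T1 = [-9/10 1/5 0; -7/5 -4/5 0; 0 0 1]
det M = 1; M⁻¹ = [-4/5 -1/5 0; 7/5 -9/10 0; 0 0 1]
M⁻¹ · (33/20, 9/10)ᵀ = (-3/2, 3/2)ᵀ

p = (-3/2, 3/2)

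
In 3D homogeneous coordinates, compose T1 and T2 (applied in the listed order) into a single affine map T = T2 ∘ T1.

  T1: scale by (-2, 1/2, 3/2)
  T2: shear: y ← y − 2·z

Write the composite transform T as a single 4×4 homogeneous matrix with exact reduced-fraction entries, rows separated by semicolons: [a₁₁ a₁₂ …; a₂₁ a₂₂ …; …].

T1 = [-2 0 0 0; 0 1/2 0 0; 0 0 3/2 0; 0 0 0 1]
T2·T1 = [-2 0 0 0; 0 1/2 -3 0; 0 0 3/2 0; 0 0 0 1]

T = [-2 0 0 0; 0 1/2 -3 0; 0 0 3/2 0; 0 0 0 1]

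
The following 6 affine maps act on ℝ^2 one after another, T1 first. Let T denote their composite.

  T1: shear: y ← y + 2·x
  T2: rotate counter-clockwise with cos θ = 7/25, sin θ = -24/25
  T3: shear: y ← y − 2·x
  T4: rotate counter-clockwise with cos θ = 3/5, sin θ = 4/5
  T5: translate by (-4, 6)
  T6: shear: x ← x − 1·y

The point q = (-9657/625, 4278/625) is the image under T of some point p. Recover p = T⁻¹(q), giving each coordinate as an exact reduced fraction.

T1 = [1 0 0; 2 1 0; 0 0 1]
T2·T1 = [11/5 24/25 0; -2/5 7/25 0; 0 0 1]
T3·…·T1 = [11/5 24/25 0; -24/5 -41/25 0; 0 0 1]
T4·…·T1 = [129/25 236/125 0; -28/25 -27/125 0; 0 0 1]
T5·…·T1 = [129/25 236/125 -4; -28/25 -27/125 6; 0 0 1]
T6·…·T1 = [157/25 263/125 -10; -28/25 -27/125 6; 0 0 1]
det M = 1; M⁻¹ = [-27/125 -263/125 1308/125; 28/25 157/25 -662/25; 0 0 1]
M⁻¹ · (-9657/625, 4278/625)ᵀ = (-3/5, -4/5)ᵀ

p = (-3/5, -4/5)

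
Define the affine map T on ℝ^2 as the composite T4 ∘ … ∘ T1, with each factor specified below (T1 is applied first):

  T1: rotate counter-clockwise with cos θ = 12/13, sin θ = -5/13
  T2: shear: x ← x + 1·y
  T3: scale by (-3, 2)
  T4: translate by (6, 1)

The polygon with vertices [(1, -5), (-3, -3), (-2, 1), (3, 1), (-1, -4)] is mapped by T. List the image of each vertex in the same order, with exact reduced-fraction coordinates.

image vertices: (24, -9), (294/13, -29/13), (69/13, 57/13), (-36/13, 7/13), (303/13, -73/13)

T1 rotate counter-clockwise with cos θ = 12/13, sin θ = -5/13: (1, -5) → (-1, -5); (-3, -3) → (-51/13, -21/13); (-2, 1) → (-19/13, 22/13); (3, 1) → (41/13, -3/13); (-1, -4) → (-32/13, -43/13)
T2 shear: x ← x + 1·y: (-1, -5) → (-6, -5); (-51/13, -21/13) → (-72/13, -21/13); (-19/13, 22/13) → (3/13, 22/13); (41/13, -3/13) → (38/13, -3/13); (-32/13, -43/13) → (-75/13, -43/13)
T3 scale by (-3, 2): (-6, -5) → (18, -10); (-72/13, -21/13) → (216/13, -42/13); (3/13, 22/13) → (-9/13, 44/13); (38/13, -3/13) → (-114/13, -6/13); (-75/13, -43/13) → (225/13, -86/13)
T4 translate by (6, 1): (18, -10) → (24, -9); (216/13, -42/13) → (294/13, -29/13); (-9/13, 44/13) → (69/13, 57/13); (-114/13, -6/13) → (-36/13, 7/13); (225/13, -86/13) → (303/13, -73/13)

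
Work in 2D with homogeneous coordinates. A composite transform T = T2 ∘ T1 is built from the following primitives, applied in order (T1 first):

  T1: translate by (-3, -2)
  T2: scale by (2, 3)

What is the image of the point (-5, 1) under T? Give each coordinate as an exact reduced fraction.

T(p) = (-16, -3)

T1 translate by (-3, -2): (-5, 1) → (-8, -1)
T2 scale by (2, 3): (-8, -1) → (-16, -3)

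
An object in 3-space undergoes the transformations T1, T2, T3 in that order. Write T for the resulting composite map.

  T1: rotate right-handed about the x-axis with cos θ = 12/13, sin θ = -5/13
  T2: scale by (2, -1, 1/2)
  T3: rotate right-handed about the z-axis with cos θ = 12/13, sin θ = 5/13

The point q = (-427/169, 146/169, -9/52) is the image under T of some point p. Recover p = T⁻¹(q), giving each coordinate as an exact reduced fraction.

T1 = [1 0 0 0; 0 12/13 5/13 0; 0 -5/13 12/13 0; 0 0 0 1]
T2·T1 = [2 0 0 0; 0 -12/13 -5/13 0; 0 -5/26 6/13 0; 0 0 0 1]
T3·…·T1 = [24/13 60/169 25/169 0; 10/13 -144/169 -60/169 0; 0 -5/26 6/13 0; 0 0 0 1]
det M = -1; M⁻¹ = [6/13 5/26 0 0; 60/169 -144/169 -10/13 0; 25/169 -60/169 24/13 0; 0 0 0 1]
M⁻¹ · (-427/169, 146/169, -9/52)ᵀ = (-1, -3/2, -1)ᵀ

p = (-1, -3/2, -1)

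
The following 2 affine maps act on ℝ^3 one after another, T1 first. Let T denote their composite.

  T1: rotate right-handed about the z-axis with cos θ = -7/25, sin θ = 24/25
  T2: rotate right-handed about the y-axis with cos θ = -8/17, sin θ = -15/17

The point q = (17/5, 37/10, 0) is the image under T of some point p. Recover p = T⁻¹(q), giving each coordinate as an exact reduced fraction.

T1 = [-7/25 -24/25 0 0; 24/25 -7/25 0 0; 0 0 1 0; 0 0 0 1]
T2·T1 = [56/425 192/425 -15/17 0; 24/25 -7/25 0 0; -21/85 -72/85 -8/17 0; 0 0 0 1]
det M = 1; M⁻¹ = [56/425 24/25 -21/85 0; 192/425 -7/25 -72/85 0; -15/17 0 -8/17 0; 0 0 0 1]
M⁻¹ · (17/5, 37/10, 0)ᵀ = (4, 1/2, -3)ᵀ

p = (4, 1/2, -3)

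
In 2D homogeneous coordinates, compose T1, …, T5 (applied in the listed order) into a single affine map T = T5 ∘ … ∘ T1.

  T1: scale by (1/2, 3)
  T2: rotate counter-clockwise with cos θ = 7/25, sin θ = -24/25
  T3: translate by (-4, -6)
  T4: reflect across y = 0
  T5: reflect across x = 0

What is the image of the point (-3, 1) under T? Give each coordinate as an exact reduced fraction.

T(p) = (77/50, 93/25)

T1 scale by (1/2, 3): (-3, 1) → (-3/2, 3)
T2 rotate counter-clockwise with cos θ = 7/25, sin θ = -24/25: (-3/2, 3) → (123/50, 57/25)
T3 translate by (-4, -6): (123/50, 57/25) → (-77/50, -93/25)
T4 reflect across y = 0: (-77/50, -93/25) → (-77/50, 93/25)
T5 reflect across x = 0: (-77/50, 93/25) → (77/50, 93/25)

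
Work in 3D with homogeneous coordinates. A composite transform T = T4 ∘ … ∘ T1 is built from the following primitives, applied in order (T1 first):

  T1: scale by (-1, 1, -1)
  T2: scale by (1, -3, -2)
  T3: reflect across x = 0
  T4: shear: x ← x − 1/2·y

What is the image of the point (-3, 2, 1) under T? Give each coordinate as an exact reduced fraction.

T1 scale by (-1, 1, -1): (-3, 2, 1) → (3, 2, -1)
T2 scale by (1, -3, -2): (3, 2, -1) → (3, -6, 2)
T3 reflect across x = 0: (3, -6, 2) → (-3, -6, 2)
T4 shear: x ← x − 1/2·y: (-3, -6, 2) → (0, -6, 2)

T(p) = (0, -6, 2)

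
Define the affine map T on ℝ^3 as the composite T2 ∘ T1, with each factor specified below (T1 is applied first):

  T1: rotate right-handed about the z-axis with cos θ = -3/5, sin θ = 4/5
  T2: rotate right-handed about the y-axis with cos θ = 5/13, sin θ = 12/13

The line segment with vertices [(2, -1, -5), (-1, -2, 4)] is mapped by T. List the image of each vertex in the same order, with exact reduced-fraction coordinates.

T1 rotate right-handed about the z-axis with cos θ = -3/5, sin θ = 4/5: (2, -1, -5) → (-2/5, 11/5, -5); (-1, -2, 4) → (11/5, 2/5, 4)
T2 rotate right-handed about the y-axis with cos θ = 5/13, sin θ = 12/13: (-2/5, 11/5, -5) → (-62/13, 11/5, -101/65); (11/5, 2/5, 4) → (59/13, 2/5, -32/65)

image vertices: (-62/13, 11/5, -101/65), (59/13, 2/5, -32/65)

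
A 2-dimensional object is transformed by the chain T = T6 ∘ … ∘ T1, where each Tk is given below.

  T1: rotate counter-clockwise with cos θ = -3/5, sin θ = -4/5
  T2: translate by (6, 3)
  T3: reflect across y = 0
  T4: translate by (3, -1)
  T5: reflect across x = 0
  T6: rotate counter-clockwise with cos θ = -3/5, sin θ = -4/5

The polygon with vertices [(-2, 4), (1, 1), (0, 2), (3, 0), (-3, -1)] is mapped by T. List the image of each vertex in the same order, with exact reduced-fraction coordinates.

T1 rotate counter-clockwise with cos θ = -3/5, sin θ = -4/5: (-2, 4) → (22/5, -4/5); (1, 1) → (1/5, -7/5); (0, 2) → (8/5, -6/5); (3, 0) → (-9/5, -12/5); (-3, -1) → (1, 3)
T2 translate by (6, 3): (22/5, -4/5) → (52/5, 11/5); (1/5, -7/5) → (31/5, 8/5); (8/5, -6/5) → (38/5, 9/5); (-9/5, -12/5) → (21/5, 3/5); (1, 3) → (7, 6)
T3 reflect across y = 0: (52/5, 11/5) → (52/5, -11/5); (31/5, 8/5) → (31/5, -8/5); (38/5, 9/5) → (38/5, -9/5); (21/5, 3/5) → (21/5, -3/5); (7, 6) → (7, -6)
T4 translate by (3, -1): (52/5, -11/5) → (67/5, -16/5); (31/5, -8/5) → (46/5, -13/5); (38/5, -9/5) → (53/5, -14/5); (21/5, -3/5) → (36/5, -8/5); (7, -6) → (10, -7)
T5 reflect across x = 0: (67/5, -16/5) → (-67/5, -16/5); (46/5, -13/5) → (-46/5, -13/5); (53/5, -14/5) → (-53/5, -14/5); (36/5, -8/5) → (-36/5, -8/5); (10, -7) → (-10, -7)
T6 rotate counter-clockwise with cos θ = -3/5, sin θ = -4/5: (-67/5, -16/5) → (137/25, 316/25); (-46/5, -13/5) → (86/25, 223/25); (-53/5, -14/5) → (103/25, 254/25); (-36/5, -8/5) → (76/25, 168/25); (-10, -7) → (2/5, 61/5)

image vertices: (137/25, 316/25), (86/25, 223/25), (103/25, 254/25), (76/25, 168/25), (2/5, 61/5)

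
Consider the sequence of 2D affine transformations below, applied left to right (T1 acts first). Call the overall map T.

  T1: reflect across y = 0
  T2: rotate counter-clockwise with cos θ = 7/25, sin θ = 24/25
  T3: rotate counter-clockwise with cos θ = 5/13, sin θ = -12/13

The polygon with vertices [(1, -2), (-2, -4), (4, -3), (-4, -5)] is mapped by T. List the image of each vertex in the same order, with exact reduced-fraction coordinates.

image vertices: (251/325, 682/325), (-158/65, 244/65), (1184/325, 1113/325), (-1472/325, 1471/325)

T1 reflect across y = 0: (1, -2) → (1, 2); (-2, -4) → (-2, 4); (4, -3) → (4, 3); (-4, -5) → (-4, 5)
T2 rotate counter-clockwise with cos θ = 7/25, sin θ = 24/25: (1, 2) → (-41/25, 38/25); (-2, 4) → (-22/5, -4/5); (4, 3) → (-44/25, 117/25); (-4, 5) → (-148/25, -61/25)
T3 rotate counter-clockwise with cos θ = 5/13, sin θ = -12/13: (-41/25, 38/25) → (251/325, 682/325); (-22/5, -4/5) → (-158/65, 244/65); (-44/25, 117/25) → (1184/325, 1113/325); (-148/25, -61/25) → (-1472/325, 1471/325)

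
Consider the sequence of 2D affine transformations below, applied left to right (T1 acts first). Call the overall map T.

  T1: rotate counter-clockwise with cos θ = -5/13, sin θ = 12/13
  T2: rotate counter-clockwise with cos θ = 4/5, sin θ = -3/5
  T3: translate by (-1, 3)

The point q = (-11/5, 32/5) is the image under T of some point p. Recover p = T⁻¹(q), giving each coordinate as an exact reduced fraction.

T1 = [-5/13 -12/13 0; 12/13 -5/13 0; 0 0 1]
T2·T1 = [16/65 -63/65 0; 63/65 16/65 0; 0 0 1]
T3·…·T1 = [16/65 -63/65 -1; 63/65 16/65 3; 0 0 1]
det M = 1; M⁻¹ = [16/65 63/65 -173/65; -63/65 16/65 -111/65; 0 0 1]
M⁻¹ · (-11/5, 32/5)ᵀ = (3, 2)ᵀ

p = (3, 2)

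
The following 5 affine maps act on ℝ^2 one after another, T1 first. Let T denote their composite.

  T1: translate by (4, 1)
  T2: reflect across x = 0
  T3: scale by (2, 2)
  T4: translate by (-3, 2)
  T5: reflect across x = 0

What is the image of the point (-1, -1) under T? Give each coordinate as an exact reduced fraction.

T(p) = (9, 2)

T1 translate by (4, 1): (-1, -1) → (3, 0)
T2 reflect across x = 0: (3, 0) → (-3, 0)
T3 scale by (2, 2): (-3, 0) → (-6, 0)
T4 translate by (-3, 2): (-6, 0) → (-9, 2)
T5 reflect across x = 0: (-9, 2) → (9, 2)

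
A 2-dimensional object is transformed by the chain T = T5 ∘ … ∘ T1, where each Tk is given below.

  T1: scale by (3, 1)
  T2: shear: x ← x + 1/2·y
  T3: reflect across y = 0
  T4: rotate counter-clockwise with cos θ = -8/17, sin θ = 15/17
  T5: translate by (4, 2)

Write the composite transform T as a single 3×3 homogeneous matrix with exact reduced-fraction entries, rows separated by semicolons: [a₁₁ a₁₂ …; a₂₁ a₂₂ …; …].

T = [-24/17 11/17 4; 45/17 31/34 2; 0 0 1]

T1 = [3 0 0; 0 1 0; 0 0 1]
T2·T1 = [3 1/2 0; 0 1 0; 0 0 1]
T3·…·T1 = [3 1/2 0; 0 -1 0; 0 0 1]
T4·…·T1 = [-24/17 11/17 0; 45/17 31/34 0; 0 0 1]
T5·…·T1 = [-24/17 11/17 4; 45/17 31/34 2; 0 0 1]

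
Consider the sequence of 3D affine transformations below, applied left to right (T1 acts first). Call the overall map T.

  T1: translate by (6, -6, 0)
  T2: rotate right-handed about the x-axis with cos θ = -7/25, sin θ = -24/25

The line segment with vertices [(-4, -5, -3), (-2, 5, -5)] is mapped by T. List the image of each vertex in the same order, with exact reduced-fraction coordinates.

image vertices: (2, 1/5, 57/5), (4, -113/25, 59/25)

T1 translate by (6, -6, 0): (-4, -5, -3) → (2, -11, -3); (-2, 5, -5) → (4, -1, -5)
T2 rotate right-handed about the x-axis with cos θ = -7/25, sin θ = -24/25: (2, -11, -3) → (2, 1/5, 57/5); (4, -1, -5) → (4, -113/25, 59/25)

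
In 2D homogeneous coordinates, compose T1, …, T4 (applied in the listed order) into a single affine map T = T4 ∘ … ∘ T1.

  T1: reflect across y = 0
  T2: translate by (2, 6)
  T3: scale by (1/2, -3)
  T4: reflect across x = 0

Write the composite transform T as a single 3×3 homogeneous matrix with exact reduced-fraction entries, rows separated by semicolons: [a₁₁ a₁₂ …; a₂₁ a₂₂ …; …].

T = [-1/2 0 -1; 0 3 -18; 0 0 1]

T1 = [1 0 0; 0 -1 0; 0 0 1]
T2·T1 = [1 0 2; 0 -1 6; 0 0 1]
T3·…·T1 = [1/2 0 1; 0 3 -18; 0 0 1]
T4·…·T1 = [-1/2 0 -1; 0 3 -18; 0 0 1]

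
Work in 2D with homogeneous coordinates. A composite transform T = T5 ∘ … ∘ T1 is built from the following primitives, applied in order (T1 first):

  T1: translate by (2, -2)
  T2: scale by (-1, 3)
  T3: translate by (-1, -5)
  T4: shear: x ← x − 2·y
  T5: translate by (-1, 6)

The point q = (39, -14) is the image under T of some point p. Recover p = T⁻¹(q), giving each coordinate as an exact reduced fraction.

p = (-3, -3)

T1 = [1 0 2; 0 1 -2; 0 0 1]
T2·T1 = [-1 0 -2; 0 3 -6; 0 0 1]
T3·…·T1 = [-1 0 -3; 0 3 -11; 0 0 1]
T4·…·T1 = [-1 -6 19; 0 3 -11; 0 0 1]
T5·…·T1 = [-1 -6 18; 0 3 -5; 0 0 1]
det M = -3; M⁻¹ = [-1 -2 8; 0 1/3 5/3; 0 0 1]
M⁻¹ · (39, -14)ᵀ = (-3, -3)ᵀ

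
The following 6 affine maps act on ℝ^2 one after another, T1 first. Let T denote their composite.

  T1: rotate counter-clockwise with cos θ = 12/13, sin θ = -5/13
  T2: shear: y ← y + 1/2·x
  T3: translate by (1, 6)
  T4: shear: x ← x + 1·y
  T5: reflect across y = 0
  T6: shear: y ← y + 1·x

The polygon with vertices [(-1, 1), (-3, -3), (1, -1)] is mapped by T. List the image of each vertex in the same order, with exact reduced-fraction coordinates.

image vertices: (15/2, 6/13), (-1/2, -38/13), (13/2, 20/13)

T1 rotate counter-clockwise with cos θ = 12/13, sin θ = -5/13: (-1, 1) → (-7/13, 17/13); (-3, -3) → (-51/13, -21/13); (1, -1) → (7/13, -17/13)
T2 shear: y ← y + 1/2·x: (-7/13, 17/13) → (-7/13, 27/26); (-51/13, -21/13) → (-51/13, -93/26); (7/13, -17/13) → (7/13, -27/26)
T3 translate by (1, 6): (-7/13, 27/26) → (6/13, 183/26); (-51/13, -93/26) → (-38/13, 63/26); (7/13, -27/26) → (20/13, 129/26)
T4 shear: x ← x + 1·y: (6/13, 183/26) → (15/2, 183/26); (-38/13, 63/26) → (-1/2, 63/26); (20/13, 129/26) → (13/2, 129/26)
T5 reflect across y = 0: (15/2, 183/26) → (15/2, -183/26); (-1/2, 63/26) → (-1/2, -63/26); (13/2, 129/26) → (13/2, -129/26)
T6 shear: y ← y + 1·x: (15/2, -183/26) → (15/2, 6/13); (-1/2, -63/26) → (-1/2, -38/13); (13/2, -129/26) → (13/2, 20/13)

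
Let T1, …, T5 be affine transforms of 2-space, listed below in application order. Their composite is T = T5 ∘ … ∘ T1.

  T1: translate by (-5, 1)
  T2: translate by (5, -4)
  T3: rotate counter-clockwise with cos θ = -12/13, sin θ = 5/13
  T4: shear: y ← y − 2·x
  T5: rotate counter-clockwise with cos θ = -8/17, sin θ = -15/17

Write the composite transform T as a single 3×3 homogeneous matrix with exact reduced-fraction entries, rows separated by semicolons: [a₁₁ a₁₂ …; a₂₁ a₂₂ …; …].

T1 = [1 0 -5; 0 1 1; 0 0 1]
T2·T1 = [1 0 0; 0 1 -3; 0 0 1]
T3·…·T1 = [-12/13 -5/13 15/13; 5/13 -12/13 36/13; 0 0 1]
T4·…·T1 = [-12/13 -5/13 15/13; 29/13 -2/13 6/13; 0 0 1]
T5·…·T1 = [531/221 10/221 -30/221; -4/17 7/17 -21/17; 0 0 1]

T = [531/221 10/221 -30/221; -4/17 7/17 -21/17; 0 0 1]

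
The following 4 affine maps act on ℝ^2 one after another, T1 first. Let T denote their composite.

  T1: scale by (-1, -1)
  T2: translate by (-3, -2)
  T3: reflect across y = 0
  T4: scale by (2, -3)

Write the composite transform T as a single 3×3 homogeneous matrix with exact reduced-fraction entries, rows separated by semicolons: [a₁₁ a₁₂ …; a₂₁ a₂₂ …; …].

T = [-2 0 -6; 0 -3 -6; 0 0 1]

T1 = [-1 0 0; 0 -1 0; 0 0 1]
T2·T1 = [-1 0 -3; 0 -1 -2; 0 0 1]
T3·…·T1 = [-1 0 -3; 0 1 2; 0 0 1]
T4·…·T1 = [-2 0 -6; 0 -3 -6; 0 0 1]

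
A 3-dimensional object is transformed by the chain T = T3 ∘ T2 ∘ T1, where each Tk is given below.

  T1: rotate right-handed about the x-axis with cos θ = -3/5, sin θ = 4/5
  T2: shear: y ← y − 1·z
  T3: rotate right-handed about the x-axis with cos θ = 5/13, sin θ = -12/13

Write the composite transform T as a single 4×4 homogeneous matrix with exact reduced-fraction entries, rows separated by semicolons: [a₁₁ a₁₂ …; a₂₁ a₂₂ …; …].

T1 = [1 0 0 0; 0 -3/5 -4/5 0; 0 4/5 -3/5 0; 0 0 0 1]
T2·T1 = [1 0 0 0; 0 -7/5 -1/5 0; 0 4/5 -3/5 0; 0 0 0 1]
T3·…·T1 = [1 0 0 0; 0 1/5 -41/65 0; 0 8/5 -3/65 0; 0 0 0 1]

T = [1 0 0 0; 0 1/5 -41/65 0; 0 8/5 -3/65 0; 0 0 0 1]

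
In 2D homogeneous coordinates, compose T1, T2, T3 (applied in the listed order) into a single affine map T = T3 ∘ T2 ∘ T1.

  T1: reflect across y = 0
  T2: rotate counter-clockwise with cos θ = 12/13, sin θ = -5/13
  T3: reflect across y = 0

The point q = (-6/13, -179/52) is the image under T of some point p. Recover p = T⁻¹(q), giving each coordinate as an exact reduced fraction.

T1 = [1 0 0; 0 -1 0; 0 0 1]
T2·T1 = [12/13 -5/13 0; -5/13 -12/13 0; 0 0 1]
T3·…·T1 = [12/13 -5/13 0; 5/13 12/13 0; 0 0 1]
det M = 1; M⁻¹ = [12/13 5/13 0; -5/13 12/13 0; 0 0 1]
M⁻¹ · (-6/13, -179/52)ᵀ = (-7/4, -3)ᵀ

p = (-7/4, -3)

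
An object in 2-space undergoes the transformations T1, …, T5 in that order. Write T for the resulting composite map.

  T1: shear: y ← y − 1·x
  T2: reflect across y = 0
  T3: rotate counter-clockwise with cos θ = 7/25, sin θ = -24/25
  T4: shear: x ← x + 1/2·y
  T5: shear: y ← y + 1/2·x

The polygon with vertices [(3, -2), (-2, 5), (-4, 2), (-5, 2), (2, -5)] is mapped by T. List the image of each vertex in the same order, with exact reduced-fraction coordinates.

T1 shear: y ← y − 1·x: (3, -2) → (3, -5); (-2, 5) → (-2, 7); (-4, 2) → (-4, 6); (-5, 2) → (-5, 7); (2, -5) → (2, -7)
T2 reflect across y = 0: (3, -5) → (3, 5); (-2, 7) → (-2, -7); (-4, 6) → (-4, -6); (-5, 7) → (-5, -7); (2, -7) → (2, 7)
T3 rotate counter-clockwise with cos θ = 7/25, sin θ = -24/25: (3, 5) → (141/25, -37/25); (-2, -7) → (-182/25, -1/25); (-4, -6) → (-172/25, 54/25); (-5, -7) → (-203/25, 71/25); (2, 7) → (182/25, 1/25)
T4 shear: x ← x + 1/2·y: (141/25, -37/25) → (49/10, -37/25); (-182/25, -1/25) → (-73/10, -1/25); (-172/25, 54/25) → (-29/5, 54/25); (-203/25, 71/25) → (-67/10, 71/25); (182/25, 1/25) → (73/10, 1/25)
T5 shear: y ← y + 1/2·x: (49/10, -37/25) → (49/10, 97/100); (-73/10, -1/25) → (-73/10, -369/100); (-29/5, 54/25) → (-29/5, -37/50); (-67/10, 71/25) → (-67/10, -51/100); (73/10, 1/25) → (73/10, 369/100)

image vertices: (49/10, 97/100), (-73/10, -369/100), (-29/5, -37/50), (-67/10, -51/100), (73/10, 369/100)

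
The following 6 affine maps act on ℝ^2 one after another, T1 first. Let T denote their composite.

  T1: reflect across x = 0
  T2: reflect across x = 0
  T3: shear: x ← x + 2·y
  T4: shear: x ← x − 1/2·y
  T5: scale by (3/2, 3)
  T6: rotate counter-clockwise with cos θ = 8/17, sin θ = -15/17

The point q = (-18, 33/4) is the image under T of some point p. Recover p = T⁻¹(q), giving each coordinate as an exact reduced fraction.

p = (-9/2, -4)

T1 = [-1 0 0; 0 1 0; 0 0 1]
T2·T1 = [1 0 0; 0 1 0; 0 0 1]
T3·…·T1 = [1 2 0; 0 1 0; 0 0 1]
T4·…·T1 = [1 3/2 0; 0 1 0; 0 0 1]
T5·…·T1 = [3/2 9/4 0; 0 3 0; 0 0 1]
T6·…·T1 = [12/17 63/17 0; -45/34 -39/68 0; 0 0 1]
det M = 9/2; M⁻¹ = [-13/102 -14/17 0; 5/17 8/51 0; 0 0 1]
M⁻¹ · (-18, 33/4)ᵀ = (-9/2, -4)ᵀ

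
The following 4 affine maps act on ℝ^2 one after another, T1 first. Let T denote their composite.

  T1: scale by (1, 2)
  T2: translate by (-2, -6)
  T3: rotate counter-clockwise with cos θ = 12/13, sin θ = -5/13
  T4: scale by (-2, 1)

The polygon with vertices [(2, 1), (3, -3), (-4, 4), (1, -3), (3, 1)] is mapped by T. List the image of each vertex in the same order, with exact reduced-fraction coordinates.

T1 scale by (1, 2): (2, 1) → (2, 2); (3, -3) → (3, -6); (-4, 4) → (-4, 8); (1, -3) → (1, -6); (3, 1) → (3, 2)
T2 translate by (-2, -6): (2, 2) → (0, -4); (3, -6) → (1, -12); (-4, 8) → (-6, 2); (1, -6) → (-1, -12); (3, 2) → (1, -4)
T3 rotate counter-clockwise with cos θ = 12/13, sin θ = -5/13: (0, -4) → (-20/13, -48/13); (1, -12) → (-48/13, -149/13); (-6, 2) → (-62/13, 54/13); (-1, -12) → (-72/13, -139/13); (1, -4) → (-8/13, -53/13)
T4 scale by (-2, 1): (-20/13, -48/13) → (40/13, -48/13); (-48/13, -149/13) → (96/13, -149/13); (-62/13, 54/13) → (124/13, 54/13); (-72/13, -139/13) → (144/13, -139/13); (-8/13, -53/13) → (16/13, -53/13)

image vertices: (40/13, -48/13), (96/13, -149/13), (124/13, 54/13), (144/13, -139/13), (16/13, -53/13)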